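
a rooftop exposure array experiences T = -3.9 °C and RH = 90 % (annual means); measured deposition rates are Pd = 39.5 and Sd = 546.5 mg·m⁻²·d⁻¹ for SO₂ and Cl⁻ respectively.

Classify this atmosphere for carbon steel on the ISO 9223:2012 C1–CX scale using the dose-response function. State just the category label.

carbon steel: T≤10 °C ⇒ hinge +0.150·(-3.9−10) = -2.0850
  SO₂ term: 1.77·39.5^0.52·exp(0.02·90-2.0850) = 9.004
  Cl⁻ term: 0.102·546.5^0.62·exp(0.033·90+0.04·-3.9) = 84.72
  sum: 9.004 + 84.72 → r_corr = 93.73 μm/a
ISO 9223 Table 2 (carbon steel): 80 < 93.7 ≤ 200 μm/a ⇒ C5

C5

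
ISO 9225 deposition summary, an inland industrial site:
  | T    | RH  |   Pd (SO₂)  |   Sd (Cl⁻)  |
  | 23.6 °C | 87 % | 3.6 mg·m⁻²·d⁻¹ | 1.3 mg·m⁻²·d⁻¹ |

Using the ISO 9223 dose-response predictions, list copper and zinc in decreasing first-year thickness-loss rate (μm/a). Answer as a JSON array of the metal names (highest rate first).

["copper", "zinc"]

copper: T>10 °C ⇒ hinge -0.080·(23.6−10) = -1.0880
  sulphur-dioxide contribution → 0.4223 μm/a
  chloride contribution → 0.8015 μm/a
  total first-year rate 1.224 μm/a
zinc: temperature factor f = -0.071·(13.6) = -0.9656
  sulphur-dioxide contribution → 0.4721 μm/a
  chloride contribution → 0.303 μm/a
  ⇒ r_corr(zinc) = 0.7751 μm/a
Ordering by μm/a: copper (1.22) > zinc (0.775)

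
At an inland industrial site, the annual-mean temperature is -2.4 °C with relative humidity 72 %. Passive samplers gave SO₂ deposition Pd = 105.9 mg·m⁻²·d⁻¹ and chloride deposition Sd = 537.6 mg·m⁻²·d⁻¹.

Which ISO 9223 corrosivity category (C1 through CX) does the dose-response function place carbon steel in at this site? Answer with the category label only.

C4

carbon steel: f(T) = +0.150·(T−10) [T≤10 °C] = -1.8600
  SO₂ term: 1.77·105.9^0.52·exp(0.02·72-1.8600) = 13.14
  Cl⁻ term: 0.102·537.6^0.62·exp(0.033·72+0.04·-2.4) = 49.17
  sum: 13.14 + 49.17 → r_corr = 62.3 μm/a
62.3 μm/a falls in (50, 80] for carbon steel → category C4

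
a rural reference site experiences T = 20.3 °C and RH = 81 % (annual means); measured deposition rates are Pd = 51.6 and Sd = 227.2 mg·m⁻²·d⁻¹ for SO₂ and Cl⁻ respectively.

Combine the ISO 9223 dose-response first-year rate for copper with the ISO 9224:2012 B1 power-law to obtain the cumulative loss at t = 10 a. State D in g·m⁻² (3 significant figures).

D(10) = 124 g·m⁻²

copper: T>10 °C ⇒ hinge -0.080·(20.3−10) = -0.8240
  sulphur-dioxide contribution → 0.7713 μm/a
  chloride contribution → 2.215 μm/a
  total first-year rate 2.986 μm/a
Power-law: D(10) = r_corr · 10^0.667
  D(10) = 2.986 × 10^0.667 = 2.986 × 4.645 = 13.87 μm
  Mass loss = 13.87 μm × 8.96 g/cm³ = 124.3 g·m⁻²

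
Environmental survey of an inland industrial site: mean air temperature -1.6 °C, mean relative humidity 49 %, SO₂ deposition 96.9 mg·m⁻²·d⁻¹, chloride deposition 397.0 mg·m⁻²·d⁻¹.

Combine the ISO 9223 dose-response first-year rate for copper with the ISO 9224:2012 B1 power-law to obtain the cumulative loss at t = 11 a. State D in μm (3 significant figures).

copper: temperature factor f = +0.126·(-11.6) = -1.4616
  SO₂ term: 0.0053·96.9^0.26·exp(0.059·49-1.4616) = 0.07269
  Cl⁻ term: 0.01025·397.0^0.27·exp(0.036·49+0.049·-1.6) = 0.2783
  sum: 0.07269 + 0.2783 → r_corr = 0.351 μm/a
Long-term exponent b (ISO 9224 Table 2, B1) = 0.667
  D(11) = 0.351 × 11^0.667 = 0.351 × 4.95 = 1.737 μm

D(11) = 1.74 μm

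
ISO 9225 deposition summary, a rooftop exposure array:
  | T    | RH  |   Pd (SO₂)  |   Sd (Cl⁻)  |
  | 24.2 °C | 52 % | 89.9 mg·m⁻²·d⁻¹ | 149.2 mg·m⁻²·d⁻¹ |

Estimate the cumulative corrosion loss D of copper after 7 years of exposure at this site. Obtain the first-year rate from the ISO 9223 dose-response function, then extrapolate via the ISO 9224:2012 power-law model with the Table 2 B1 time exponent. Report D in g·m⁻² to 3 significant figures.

D(7) = 31.5 g·m⁻²

copper: temperature factor f = -0.080·(14.2) = -1.1360
  Pd branch = 0.0053·Pd^0.26·e^(0.059·RH+f) = 0.1178 μm/a
  Sd branch = 0.01025·Sd^0.27·e^(0.036·RH+0.049·T) = 0.8426 μm/a
  sum: 0.1178 + 0.8426 → r_corr = 0.9605 μm/a
ISO 9224: D(t) = r_corr · t^b with b = 0.667 (copper, B1)
  D(7) = 0.9605 × 7^0.667 = 0.9605 × 3.662 = 3.517 μm
  Mass loss = 3.517 μm × 8.96 g/cm³ = 31.51 g·m⁻²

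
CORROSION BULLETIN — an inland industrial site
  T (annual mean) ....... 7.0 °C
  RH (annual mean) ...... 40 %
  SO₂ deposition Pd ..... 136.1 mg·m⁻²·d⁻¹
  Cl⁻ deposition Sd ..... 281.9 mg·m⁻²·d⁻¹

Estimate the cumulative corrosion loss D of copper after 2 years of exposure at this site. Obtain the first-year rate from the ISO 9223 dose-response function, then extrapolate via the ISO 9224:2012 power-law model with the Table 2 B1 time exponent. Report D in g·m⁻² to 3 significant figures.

D(2) = 5.94 g·m⁻²

copper: f(T) = +0.126·(T−10) [T≤10 °C] = -0.3780
  SO₂ term: 0.0053·136.1^0.26·exp(0.059·40-0.3780) = 0.138
  Sd branch = 0.01025·Sd^0.27·e^(0.036·RH+0.049·T) = 0.2796 μm/a
  r_corr = 0.138 + 0.2796 = 0.4176 μm/a
Power-law: D(2) = r_corr · 2^0.667
  D(2) = 0.4176 × 2^0.667 = 0.4176 × 1.588 = 0.6631 μm
  Mass loss = 0.6631 μm × 8.96 g/cm³ = 5.941 g·m⁻²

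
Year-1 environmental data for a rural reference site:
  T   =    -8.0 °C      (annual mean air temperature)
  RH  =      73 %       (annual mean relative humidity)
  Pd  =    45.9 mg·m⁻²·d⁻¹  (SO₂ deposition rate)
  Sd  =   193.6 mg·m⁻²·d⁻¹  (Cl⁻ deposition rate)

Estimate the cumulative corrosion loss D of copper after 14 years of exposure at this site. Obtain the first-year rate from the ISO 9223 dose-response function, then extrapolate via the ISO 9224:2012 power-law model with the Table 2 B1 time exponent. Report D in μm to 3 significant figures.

D(14) = 2.95 μm

copper: temperature factor f = +0.126·(-18.0) = -2.2680
  sulphur-dioxide contribution → 0.1101 μm/a
  chloride contribution → 0.3974 μm/a
  total first-year rate 0.5076 μm/a
Power-law: D(14) = r_corr · 14^0.667
  D(14) = 0.5076 × 14^0.667 = 0.5076 × 5.814 = 2.951 μm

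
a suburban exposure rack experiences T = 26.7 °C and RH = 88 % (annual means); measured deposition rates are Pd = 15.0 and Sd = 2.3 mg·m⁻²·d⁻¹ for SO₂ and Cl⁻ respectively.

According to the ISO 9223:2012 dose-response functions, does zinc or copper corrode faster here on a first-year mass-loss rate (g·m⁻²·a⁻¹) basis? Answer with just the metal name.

zinc: temperature factor f = -0.071·(16.7) = -1.1857
  SO₂ term: 0.0129·15.0^0.44·exp(0.046·88-1.1857) = 0.7433
  Sd branch = 0.0175·Sd^0.57·e^(0.008·RH+0.085·T) = 0.5503 μm/a
  sum: 0.7433 + 0.5503 → r_corr = 1.294 μm/a
  mass loss = 1.294 μm/a × 7.14 g/cm³ = 9.236 g·m⁻²·a⁻¹
copper: f(T) = -0.080·(T−10) [T>10 °C] = -1.3360
  SO₂ term: 0.0053·15.0^0.26·exp(0.059·88-1.3360) = 0.5066
  Sd branch = 0.01025·Sd^0.27·e^(0.036·RH+0.049·T) = 1.128 μm/a
  sum: 0.5066 + 1.128 → r_corr = 1.635 μm/a
  mass loss = 1.635 μm/a × 8.96 g/cm³ = 14.65 g·m⁻²·a⁻¹
Ordering by g·m⁻²·a⁻¹: copper (14.6) > zinc (9.24)

copper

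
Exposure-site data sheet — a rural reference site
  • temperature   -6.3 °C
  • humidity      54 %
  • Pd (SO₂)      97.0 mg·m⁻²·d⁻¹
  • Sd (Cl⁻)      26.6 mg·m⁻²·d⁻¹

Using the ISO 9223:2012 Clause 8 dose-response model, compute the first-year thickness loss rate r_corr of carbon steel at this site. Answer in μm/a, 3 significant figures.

carbon steel: f(T) = +0.150·(T−10) [T≤10 °C] = -2.4450
  sulphur-dioxide contribution → 4.878 μm/a
  chloride contribution → 3.602 μm/a
  ⇒ r_corr(carbon steel) = 8.48 μm/a

r_corr = 8.48 μm/a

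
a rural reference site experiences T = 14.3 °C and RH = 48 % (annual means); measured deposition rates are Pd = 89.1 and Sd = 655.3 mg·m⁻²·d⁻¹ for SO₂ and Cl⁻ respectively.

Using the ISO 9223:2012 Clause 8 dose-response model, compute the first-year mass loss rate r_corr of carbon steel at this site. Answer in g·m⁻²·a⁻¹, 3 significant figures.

carbon steel: f(T) = -0.054·(T−10) [T>10 °C] = -0.2322
  SO₂ term: 1.77·89.1^0.52·exp(0.02·48-0.2322) = 37.84
  Sd branch = 0.102·Sd^0.62·e^(0.033·RH+0.04·T) = 49.11 μm/a
  sum: 37.84 + 49.11 → r_corr = 86.95 μm/a
Convert to mass loss: 86.95 μm/a × 7.85 g/cm³ = 682.5 g·m⁻²·a⁻¹

r_corr = 683 g·m⁻²·a⁻¹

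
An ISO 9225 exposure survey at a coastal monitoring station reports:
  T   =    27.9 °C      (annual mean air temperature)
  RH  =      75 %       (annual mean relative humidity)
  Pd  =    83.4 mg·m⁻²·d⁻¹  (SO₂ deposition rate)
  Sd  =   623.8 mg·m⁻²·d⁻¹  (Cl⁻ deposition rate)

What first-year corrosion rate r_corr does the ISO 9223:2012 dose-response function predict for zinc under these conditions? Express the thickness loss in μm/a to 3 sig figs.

zinc: T>10 °C ⇒ hinge -0.071·(27.9−10) = -1.2709
  Pd branch = 0.0129·Pd^0.44·e^(0.046·RH+f) = 0.7985 μm/a
  Sd branch = 0.0175·Sd^0.57·e^(0.008·RH+0.085·T) = 13.39 μm/a
  r_corr = 0.7985 + 13.39 = 14.19 μm/a

r_corr = 14.2 μm/a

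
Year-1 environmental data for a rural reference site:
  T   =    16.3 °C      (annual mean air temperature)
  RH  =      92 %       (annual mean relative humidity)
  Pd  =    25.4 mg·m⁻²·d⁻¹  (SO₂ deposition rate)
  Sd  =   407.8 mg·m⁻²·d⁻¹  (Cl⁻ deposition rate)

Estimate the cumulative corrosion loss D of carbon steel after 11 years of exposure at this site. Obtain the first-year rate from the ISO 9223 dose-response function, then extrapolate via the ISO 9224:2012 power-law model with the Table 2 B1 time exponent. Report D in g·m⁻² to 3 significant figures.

carbon steel: temperature factor f = -0.054·(6.3) = -0.3402
  Pd branch = 1.77·Pd^0.52·e^(0.02·RH+f) = 42.64 μm/a
  Sd branch = 0.102·Sd^0.62·e^(0.033·RH+0.04·T) = 169.3 μm/a
  r_corr = 42.64 + 169.3 = 212 μm/a
Long-term exponent b (ISO 9224 Table 2, B1) = 0.523
  D(11) = 212 × 11^0.523 = 212 × 3.505 = 742.9 μm
  Mass loss = 742.9 μm × 7.85 g/cm³ = 5832 g·m⁻²

D(11) = 5.83e+03 g·m⁻²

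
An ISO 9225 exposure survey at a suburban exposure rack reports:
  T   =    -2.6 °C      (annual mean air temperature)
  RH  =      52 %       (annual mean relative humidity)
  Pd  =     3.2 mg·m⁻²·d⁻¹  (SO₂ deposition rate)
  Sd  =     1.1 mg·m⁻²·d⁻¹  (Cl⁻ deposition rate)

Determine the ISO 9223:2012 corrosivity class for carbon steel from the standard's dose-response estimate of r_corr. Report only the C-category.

C2

carbon steel: f(T) = +0.150·(T−10) [T≤10 °C] = -1.8900
  SO₂ term: 1.77·3.2^0.52·exp(0.02·52-1.8900) = 1.385
  Cl⁻ term: 0.102·1.1^0.62·exp(0.033·52+0.04·-2.6) = 0.5424
  sum: 1.385 + 0.5424 → r_corr = 1.928 μm/a
1.93 μm/a falls in (1.3, 25] for carbon steel → category C2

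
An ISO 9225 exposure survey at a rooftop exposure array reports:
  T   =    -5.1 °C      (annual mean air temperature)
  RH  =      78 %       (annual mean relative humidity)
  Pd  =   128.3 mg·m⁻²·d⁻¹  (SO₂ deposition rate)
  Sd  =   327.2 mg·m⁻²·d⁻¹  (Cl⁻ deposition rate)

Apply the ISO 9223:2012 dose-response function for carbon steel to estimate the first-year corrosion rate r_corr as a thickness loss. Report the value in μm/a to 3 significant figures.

r_corr = 50.5 μm/a

carbon steel: f(T) = +0.150·(T−10) [T≤10 °C] = -2.2650
  Pd branch = 1.77·Pd^0.52·e^(0.02·RH+f) = 10.92 μm/a
  Sd branch = 0.102·Sd^0.62·e^(0.033·RH+0.04·T) = 39.54 μm/a
  sum: 10.92 + 39.54 → r_corr = 50.46 μm/a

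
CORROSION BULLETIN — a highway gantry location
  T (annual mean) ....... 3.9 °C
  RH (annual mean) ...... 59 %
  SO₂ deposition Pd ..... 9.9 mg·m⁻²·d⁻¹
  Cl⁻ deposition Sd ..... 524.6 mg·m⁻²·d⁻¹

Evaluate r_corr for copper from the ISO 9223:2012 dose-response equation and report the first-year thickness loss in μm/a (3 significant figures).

r_corr = 0.708 μm/a

copper: f(T) = +0.126·(T−10) [T≤10 °C] = -0.7686
  sulphur-dioxide contribution → 0.1449 μm/a
  chloride contribution → 0.563 μm/a
  ⇒ r_corr(copper) = 0.7079 μm/a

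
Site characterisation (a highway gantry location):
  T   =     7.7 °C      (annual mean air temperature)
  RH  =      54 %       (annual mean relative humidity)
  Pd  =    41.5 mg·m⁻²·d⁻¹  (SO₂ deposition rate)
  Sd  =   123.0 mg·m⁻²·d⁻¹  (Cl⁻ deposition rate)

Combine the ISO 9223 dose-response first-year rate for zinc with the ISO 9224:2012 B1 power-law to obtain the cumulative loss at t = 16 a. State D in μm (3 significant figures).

zinc: temperature factor f = +0.038·(-2.3) = -0.0874
  SO₂ term: 0.0129·41.5^0.44·exp(0.046·54-0.0874) = 0.7301
  Cl⁻ term: 0.0175·123.0^0.57·exp(0.008·54+0.085·7.7) = 0.8056
  sum: 0.7301 + 0.8056 → r_corr = 1.536 μm/a
Long-term exponent b (ISO 9224 Table 2, B1) = 0.813
  D(16) = 1.536 × 16^0.813 = 1.536 × 9.527 = 14.63 μm

D(16) = 14.6 μm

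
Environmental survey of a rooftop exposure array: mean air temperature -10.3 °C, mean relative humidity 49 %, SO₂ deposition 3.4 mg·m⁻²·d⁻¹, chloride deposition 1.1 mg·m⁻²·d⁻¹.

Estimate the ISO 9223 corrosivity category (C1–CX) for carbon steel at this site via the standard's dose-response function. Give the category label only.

C1

carbon steel: f(T) = +0.150·(T−10) [T≤10 °C] = -3.0450
  SO₂ term: 1.77·3.4^0.52·exp(0.02·49-3.0450) = 0.4242
  Sd branch = 0.102·Sd^0.62·e^(0.033·RH+0.04·T) = 0.3611 μm/a
  r_corr = 0.4242 + 0.3611 = 0.7852 μm/a
Category bounds: 0…1.3 μm/a bracket r_corr ⇒ C1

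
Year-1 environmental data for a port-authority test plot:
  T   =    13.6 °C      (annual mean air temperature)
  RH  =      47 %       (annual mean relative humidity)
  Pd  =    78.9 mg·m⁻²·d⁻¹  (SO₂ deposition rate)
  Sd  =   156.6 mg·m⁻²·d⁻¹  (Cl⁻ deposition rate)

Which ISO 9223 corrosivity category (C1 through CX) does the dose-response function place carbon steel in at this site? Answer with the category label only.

C4

carbon steel: temperature factor f = -0.054·(3.6) = -0.1944
  SO₂ term: 1.77·78.9^0.52·exp(0.02·47-0.1944) = 36.16
  Cl⁻ term: 0.102·156.6^0.62·exp(0.033·47+0.04·13.6) = 19.02
  r_corr = 36.16 + 19.02 = 55.18 μm/a
ISO 9223 Table 2 (carbon steel): 50 < 55.2 ≤ 80 μm/a ⇒ C4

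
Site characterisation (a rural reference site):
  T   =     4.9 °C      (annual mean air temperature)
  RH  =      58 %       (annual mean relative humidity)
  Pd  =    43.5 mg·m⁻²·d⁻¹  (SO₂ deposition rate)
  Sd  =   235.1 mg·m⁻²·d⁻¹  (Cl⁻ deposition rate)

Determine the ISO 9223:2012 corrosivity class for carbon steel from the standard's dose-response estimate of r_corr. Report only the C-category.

C3

carbon steel: temperature factor f = +0.150·(-5.1) = -0.7650
  sulphur-dioxide contribution → 18.69 μm/a
  chloride contribution → 24.84 μm/a
  ⇒ r_corr(carbon steel) = 43.53 μm/a
Category bounds: 25…50 μm/a bracket r_corr ⇒ C3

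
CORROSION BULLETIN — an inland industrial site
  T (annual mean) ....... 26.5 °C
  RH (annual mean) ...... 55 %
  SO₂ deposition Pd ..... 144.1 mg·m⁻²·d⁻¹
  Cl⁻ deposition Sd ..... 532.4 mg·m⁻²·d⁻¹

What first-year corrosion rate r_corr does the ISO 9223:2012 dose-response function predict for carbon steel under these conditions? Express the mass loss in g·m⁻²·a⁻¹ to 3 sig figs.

r_corr = 923 g·m⁻²·a⁻¹

carbon steel: temperature factor f = -0.054·(16.5) = -0.8910
  sulphur-dioxide contribution → 28.92 μm/a
  chloride contribution → 88.61 μm/a
  ⇒ r_corr(carbon steel) = 117.5 μm/a
Convert to mass loss: 117.5 μm/a × 7.85 g/cm³ = 922.6 g·m⁻²·a⁻¹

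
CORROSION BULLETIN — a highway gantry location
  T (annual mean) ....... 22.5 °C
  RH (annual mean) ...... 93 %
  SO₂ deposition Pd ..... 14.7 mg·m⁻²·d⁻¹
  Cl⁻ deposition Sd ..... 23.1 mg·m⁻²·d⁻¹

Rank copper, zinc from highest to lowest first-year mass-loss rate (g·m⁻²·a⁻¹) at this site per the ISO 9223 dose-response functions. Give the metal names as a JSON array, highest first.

copper: f(T) = -0.080·(T−10) [T>10 °C] = -1.0000
  Pd branch = 0.0053·Pd^0.26·e^(0.059·RH+f) = 0.9472 μm/a
  Sd branch = 0.01025·Sd^0.27·e^(0.036·RH+0.049·T) = 2.05 μm/a
  r_corr = 0.9472 + 2.05 = 2.997 μm/a
  mass loss = 2.997 μm/a × 8.96 g/cm³ = 26.85 g·m⁻²·a⁻¹
zinc: T>10 °C ⇒ hinge -0.071·(22.5−10) = -0.8875
  Pd branch = 0.0129·Pd^0.44·e^(0.046·RH+f) = 1.249 μm/a
  Cl⁻ term: 0.0175·23.1^0.57·exp(0.008·93+0.085·22.5) = 1.493
  sum: 1.249 + 1.493 → r_corr = 2.742 μm/a
  mass loss = 2.742 μm/a × 7.14 g/cm³ = 19.58 g·m⁻²·a⁻¹
Ordering by g·m⁻²·a⁻¹: copper (26.9) > zinc (19.6)

["copper", "zinc"]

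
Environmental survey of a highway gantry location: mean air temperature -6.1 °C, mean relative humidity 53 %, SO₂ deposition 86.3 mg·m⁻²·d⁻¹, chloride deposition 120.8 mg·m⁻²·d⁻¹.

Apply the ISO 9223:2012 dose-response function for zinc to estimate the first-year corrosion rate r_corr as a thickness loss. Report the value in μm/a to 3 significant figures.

r_corr = 0.814 μm/a

zinc: T≤10 °C ⇒ hinge +0.038·(-6.1−10) = -0.6118
  sulphur-dioxide contribution → 0.5696 μm/a
  chloride contribution → 0.2448 μm/a
  ⇒ r_corr(zinc) = 0.8143 μm/a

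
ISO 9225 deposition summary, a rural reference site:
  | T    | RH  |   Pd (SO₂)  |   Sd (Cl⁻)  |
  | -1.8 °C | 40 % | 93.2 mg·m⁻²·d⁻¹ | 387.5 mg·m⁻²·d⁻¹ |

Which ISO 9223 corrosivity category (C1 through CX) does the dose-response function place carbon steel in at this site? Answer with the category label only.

carbon steel: temperature factor f = +0.150·(-11.8) = -1.7700
  SO₂ term: 1.77·93.2^0.52·exp(0.02·40-1.7700) = 7.093
  Cl⁻ term: 0.102·387.5^0.62·exp(0.033·40+0.04·-1.8) = 14.3
  sum: 7.093 + 14.3 → r_corr = 21.39 μm/a
21.4 μm/a falls in (1.3, 25] for carbon steel → category C2

C2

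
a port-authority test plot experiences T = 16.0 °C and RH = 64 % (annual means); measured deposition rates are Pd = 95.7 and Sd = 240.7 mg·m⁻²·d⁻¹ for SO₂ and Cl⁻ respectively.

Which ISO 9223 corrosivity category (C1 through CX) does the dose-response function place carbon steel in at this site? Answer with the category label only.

C5

carbon steel: T>10 °C ⇒ hinge -0.054·(16.0−10) = -0.3240
  Pd branch = 1.77·Pd^0.52·e^(0.02·RH+f) = 49.34 μm/a
  Cl⁻ term: 0.102·240.7^0.62·exp(0.033·64+0.04·16.0) = 47.9
  r_corr = 49.34 + 47.9 = 97.24 μm/a
ISO 9223 Table 2 (carbon steel): 80 < 97.2 ≤ 200 μm/a ⇒ C5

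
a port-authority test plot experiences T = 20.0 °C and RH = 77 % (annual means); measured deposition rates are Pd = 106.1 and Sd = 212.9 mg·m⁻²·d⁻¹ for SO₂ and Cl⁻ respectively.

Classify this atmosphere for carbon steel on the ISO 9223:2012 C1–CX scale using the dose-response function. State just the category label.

C5

carbon steel: f(T) = -0.054·(T−10) [T>10 °C] = -0.5400
  sulphur-dioxide contribution → 54.41 μm/a
  chloride contribution → 79.99 μm/a
  ⇒ r_corr(carbon steel) = 134.4 μm/a
134 μm/a falls in (80, 200] for carbon steel → category C5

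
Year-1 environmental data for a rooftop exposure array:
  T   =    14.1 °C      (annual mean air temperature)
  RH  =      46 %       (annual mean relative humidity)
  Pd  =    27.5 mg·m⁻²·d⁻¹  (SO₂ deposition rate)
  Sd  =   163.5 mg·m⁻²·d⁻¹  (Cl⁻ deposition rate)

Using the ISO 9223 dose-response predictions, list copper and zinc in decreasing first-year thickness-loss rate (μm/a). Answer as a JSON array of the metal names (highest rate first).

["zinc", "copper"]

copper: T>10 °C ⇒ hinge -0.080·(14.1−10) = -0.3280
  SO₂ term: 0.0053·27.5^0.26·exp(0.059·46-0.3280) = 0.1364
  Cl⁻ term: 0.01025·163.5^0.27·exp(0.036·46+0.049·14.1) = 0.4242
  sum: 0.1364 + 0.4242 → r_corr = 0.5606 μm/a
zinc: T>10 °C ⇒ hinge -0.071·(14.1−10) = -0.2911
  SO₂ term: 0.0129·27.5^0.44·exp(0.046·46-0.2911) = 0.3439
  Sd branch = 0.0175·Sd^0.57·e^(0.008·RH+0.085·T) = 1.531 μm/a
  sum: 0.3439 + 1.531 → r_corr = 1.875 μm/a
Ordering by μm/a: zinc (1.88) > copper (0.561)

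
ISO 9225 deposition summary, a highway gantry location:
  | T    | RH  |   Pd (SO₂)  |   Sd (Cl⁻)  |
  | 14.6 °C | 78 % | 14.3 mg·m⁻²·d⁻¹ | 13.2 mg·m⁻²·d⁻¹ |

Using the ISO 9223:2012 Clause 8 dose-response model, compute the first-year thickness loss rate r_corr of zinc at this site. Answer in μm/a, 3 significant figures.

r_corr = 1.58 μm/a

zinc: T>10 °C ⇒ hinge -0.071·(14.6−10) = -0.3266
  SO₂ term: 0.0129·14.3^0.44·exp(0.046·78-0.3266) = 1.085
  Sd branch = 0.0175·Sd^0.57·e^(0.008·RH+0.085·T) = 0.4917 μm/a
  sum: 1.085 + 0.4917 → r_corr = 1.577 μm/a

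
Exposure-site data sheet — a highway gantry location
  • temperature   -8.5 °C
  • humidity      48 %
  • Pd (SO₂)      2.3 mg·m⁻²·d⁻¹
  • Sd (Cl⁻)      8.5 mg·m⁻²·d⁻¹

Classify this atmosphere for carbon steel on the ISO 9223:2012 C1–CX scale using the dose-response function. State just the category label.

C2

carbon steel: f(T) = +0.150·(T−10) [T≤10 °C] = -2.7750
  sulphur-dioxide contribution → 0.4445 μm/a
  chloride contribution → 1.334 μm/a
  total first-year rate 1.778 μm/a
Category bounds: 1.3…25 μm/a bracket r_corr ⇒ C2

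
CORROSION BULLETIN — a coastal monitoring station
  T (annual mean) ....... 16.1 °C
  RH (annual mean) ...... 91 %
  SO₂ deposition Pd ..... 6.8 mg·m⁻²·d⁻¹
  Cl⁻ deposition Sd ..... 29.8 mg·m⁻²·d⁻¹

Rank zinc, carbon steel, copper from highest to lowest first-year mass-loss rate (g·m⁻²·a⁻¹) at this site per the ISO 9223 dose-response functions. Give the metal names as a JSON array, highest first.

zinc: f(T) = -0.071·(T−10) [T>10 °C] = -0.4331
  sulphur-dioxide contribution → 1.279 μm/a
  chloride contribution → 0.9859 μm/a
  ⇒ r_corr(zinc) = 2.265 μm/a
  mass loss = 2.265 μm/a × 7.14 g/cm³ = 16.17 g·m⁻²·a⁻¹
carbon steel: T>10 °C ⇒ hinge -0.054·(16.1−10) = -0.3294
  sulphur-dioxide contribution → 21.29 μm/a
  chloride contribution → 32.1 μm/a
  ⇒ r_corr(carbon steel) = 53.39 μm/a
  mass loss = 53.39 μm/a × 7.85 g/cm³ = 419.1 g·m⁻²·a⁻¹
copper: temperature factor f = -0.080·(6.1) = -0.4880
  sulphur-dioxide contribution → 1.15 μm/a
  chloride contribution → 1.493 μm/a
  ⇒ r_corr(copper) = 2.643 μm/a
  mass loss = 2.643 μm/a × 8.96 g/cm³ = 23.68 g·m⁻²·a⁻¹
Ordering by g·m⁻²·a⁻¹: carbon steel (419) > copper (23.7) > zinc (16.2)

["carbon steel", "copper", "zinc"]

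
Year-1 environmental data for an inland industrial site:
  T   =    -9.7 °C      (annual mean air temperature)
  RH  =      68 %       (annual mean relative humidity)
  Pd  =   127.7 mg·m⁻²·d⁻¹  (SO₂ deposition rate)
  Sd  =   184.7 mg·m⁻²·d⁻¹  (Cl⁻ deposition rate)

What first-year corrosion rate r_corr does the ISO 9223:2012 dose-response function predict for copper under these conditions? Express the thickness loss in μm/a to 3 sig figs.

r_corr = 0.388 μm/a

copper: f(T) = +0.126·(T−10) [T≤10 °C] = -2.4822
  sulphur-dioxide contribution → 0.08635 μm/a
  chloride contribution → 0.3016 μm/a
  ⇒ r_corr(copper) = 0.3879 μm/a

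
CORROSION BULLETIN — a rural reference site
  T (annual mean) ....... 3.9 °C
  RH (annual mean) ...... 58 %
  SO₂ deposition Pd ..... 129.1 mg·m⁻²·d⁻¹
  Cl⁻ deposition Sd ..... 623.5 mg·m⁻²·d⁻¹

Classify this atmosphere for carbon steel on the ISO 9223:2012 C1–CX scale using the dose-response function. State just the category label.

C4

carbon steel: T≤10 °C ⇒ hinge +0.150·(3.9−10) = -0.9150
  SO₂ term: 1.77·129.1^0.52·exp(0.02·58-0.9150) = 28.32
  Cl⁻ term: 0.102·623.5^0.62·exp(0.033·58+0.04·3.9) = 43.69
  sum: 28.32 + 43.69 → r_corr = 72.01 μm/a
ISO 9223 Table 2 (carbon steel): 50 < 72 ≤ 80 μm/a ⇒ C4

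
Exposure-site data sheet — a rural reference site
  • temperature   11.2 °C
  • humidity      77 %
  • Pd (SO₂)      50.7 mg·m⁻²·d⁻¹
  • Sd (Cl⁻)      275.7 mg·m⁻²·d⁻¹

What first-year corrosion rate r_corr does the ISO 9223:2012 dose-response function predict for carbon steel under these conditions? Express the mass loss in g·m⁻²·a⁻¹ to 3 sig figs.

carbon steel: f(T) = -0.054·(T−10) [T>10 °C] = -0.0648
  sulphur-dioxide contribution → 59.6 μm/a
  chloride contribution → 66.04 μm/a
  total first-year rate 125.6 μm/a
Convert to mass loss: 125.6 μm/a × 7.85 g/cm³ = 986.2 g·m⁻²·a⁻¹

r_corr = 986 g·m⁻²·a⁻¹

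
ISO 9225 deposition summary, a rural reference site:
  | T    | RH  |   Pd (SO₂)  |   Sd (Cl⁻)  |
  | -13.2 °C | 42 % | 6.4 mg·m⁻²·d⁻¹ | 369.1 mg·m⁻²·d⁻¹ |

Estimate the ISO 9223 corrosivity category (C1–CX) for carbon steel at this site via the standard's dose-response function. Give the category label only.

carbon steel: temperature factor f = +0.150·(-23.2) = -3.4800
  sulphur-dioxide contribution → 0.3316 μm/a
  chloride contribution → 9.394 μm/a
  total first-year rate 9.726 μm/a
Category bounds: 1.3…25 μm/a bracket r_corr ⇒ C2

C2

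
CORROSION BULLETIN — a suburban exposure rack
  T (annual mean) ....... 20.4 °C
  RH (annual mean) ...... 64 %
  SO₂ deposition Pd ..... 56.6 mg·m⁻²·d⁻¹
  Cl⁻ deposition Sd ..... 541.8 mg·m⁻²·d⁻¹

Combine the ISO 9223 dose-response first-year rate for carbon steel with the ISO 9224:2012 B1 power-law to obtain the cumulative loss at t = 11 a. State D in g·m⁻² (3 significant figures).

carbon steel: temperature factor f = -0.054·(10.4) = -0.5616
  sulphur-dioxide contribution → 29.61 μm/a
  chloride contribution → 94.45 μm/a
  ⇒ r_corr(carbon steel) = 124.1 μm/a
Power-law: D(11) = r_corr · 11^0.523
  D(11) = 124.1 × 11^0.523 = 124.1 × 3.505 = 434.8 μm
  Mass loss = 434.8 μm × 7.85 g/cm³ = 3413 g·m⁻²

D(11) = 3.41e+03 g·m⁻²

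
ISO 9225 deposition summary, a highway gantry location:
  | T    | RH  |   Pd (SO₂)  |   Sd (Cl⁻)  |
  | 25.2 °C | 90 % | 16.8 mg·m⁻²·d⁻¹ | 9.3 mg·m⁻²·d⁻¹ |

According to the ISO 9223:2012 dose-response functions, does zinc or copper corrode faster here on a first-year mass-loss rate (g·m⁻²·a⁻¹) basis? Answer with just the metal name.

copper

zinc: f(T) = -0.071·(T−10) [T>10 °C] = -1.0792
  SO₂ term: 0.0129·16.8^0.44·exp(0.046·90-1.0792) = 0.9528
  Sd branch = 0.0175·Sd^0.57·e^(0.008·RH+0.085·T) = 1.092 μm/a
  sum: 0.9528 + 1.092 → r_corr = 2.044 μm/a
  mass loss = 2.044 μm/a × 7.14 g/cm³ = 14.6 g·m⁻²·a⁻¹
copper: temperature factor f = -0.080·(15.2) = -1.2160
  SO₂ term: 0.0053·16.8^0.26·exp(0.059·90-1.2160) = 0.662
  Sd branch = 0.01025·Sd^0.27·e^(0.036·RH+0.049·T) = 1.643 μm/a
  sum: 0.662 + 1.643 → r_corr = 2.305 μm/a
  mass loss = 2.305 μm/a × 8.96 g/cm³ = 20.65 g·m⁻²·a⁻¹
Ordering by g·m⁻²·a⁻¹: copper (20.7) > zinc (14.6)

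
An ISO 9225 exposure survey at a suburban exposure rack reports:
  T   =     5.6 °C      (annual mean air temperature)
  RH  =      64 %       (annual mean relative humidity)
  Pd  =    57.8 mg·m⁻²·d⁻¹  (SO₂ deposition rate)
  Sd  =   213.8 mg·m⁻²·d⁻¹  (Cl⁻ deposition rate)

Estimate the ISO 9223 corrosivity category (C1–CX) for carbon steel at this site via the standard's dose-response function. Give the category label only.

carbon steel: temperature factor f = +0.150·(-4.4) = -0.6600
  SO₂ term: 1.77·57.8^0.52·exp(0.02·64-0.6600) = 27.13
  Cl⁻ term: 0.102·213.8^0.62·exp(0.033·64+0.04·5.6) = 29.36
  r_corr = 27.13 + 29.36 = 56.49 μm/a
56.5 μm/a falls in (50, 80] for carbon steel → category C4

C4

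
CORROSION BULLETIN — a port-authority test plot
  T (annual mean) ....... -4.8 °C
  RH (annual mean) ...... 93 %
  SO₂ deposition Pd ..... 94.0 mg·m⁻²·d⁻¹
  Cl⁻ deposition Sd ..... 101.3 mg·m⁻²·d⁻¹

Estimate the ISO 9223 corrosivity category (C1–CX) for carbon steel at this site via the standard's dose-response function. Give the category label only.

C3

carbon steel: T≤10 °C ⇒ hinge +0.150·(-4.8−10) = -2.2200
  SO₂ term: 1.77·94.0^0.52·exp(0.02·93-2.2200) = 13.11
  Sd branch = 0.102·Sd^0.62·e^(0.033·RH+0.04·T) = 31.74 μm/a
  sum: 13.11 + 31.74 → r_corr = 44.85 μm/a
44.8 μm/a falls in (25, 50] for carbon steel → category C3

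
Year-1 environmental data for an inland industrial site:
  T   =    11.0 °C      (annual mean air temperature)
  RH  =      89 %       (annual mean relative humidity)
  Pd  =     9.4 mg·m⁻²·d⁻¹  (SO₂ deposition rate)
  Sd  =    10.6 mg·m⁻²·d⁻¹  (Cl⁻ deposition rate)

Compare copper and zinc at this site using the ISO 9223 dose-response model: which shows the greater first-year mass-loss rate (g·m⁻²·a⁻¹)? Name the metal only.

copper: temperature factor f = -0.080·(1.0) = -0.0800
  Pd branch = 0.0053·Pd^0.26·e^(0.059·RH+f) = 1.671 μm/a
  Sd branch = 0.01025·Sd^0.27·e^(0.036·RH+0.049·T) = 0.8187 μm/a
  r_corr = 1.671 + 0.8187 = 2.49 μm/a
  mass loss = 2.49 μm/a × 8.96 g/cm³ = 22.31 g·m⁻²·a⁻¹
zinc: T>10 °C ⇒ hinge -0.071·(11.0−10) = -0.0710
  SO₂ term: 0.0129·9.4^0.44·exp(0.046·89-0.0710) = 1.932
  Sd branch = 0.0175·Sd^0.57·e^(0.008·RH+0.085·T) = 0.3489 μm/a
  r_corr = 1.932 + 0.3489 = 2.281 μm/a
  mass loss = 2.281 μm/a × 7.14 g/cm³ = 16.28 g·m⁻²·a⁻¹
Ordering by g·m⁻²·a⁻¹: copper (22.3) > zinc (16.3)

copper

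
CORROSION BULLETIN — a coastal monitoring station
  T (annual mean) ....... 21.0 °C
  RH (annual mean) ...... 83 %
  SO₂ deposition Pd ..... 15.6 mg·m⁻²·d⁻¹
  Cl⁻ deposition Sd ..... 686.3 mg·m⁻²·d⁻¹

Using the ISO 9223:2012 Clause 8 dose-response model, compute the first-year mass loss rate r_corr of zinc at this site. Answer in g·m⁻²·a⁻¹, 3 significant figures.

zinc: T>10 °C ⇒ hinge -0.071·(21.0−10) = -0.7810
  Pd branch = 0.0129·Pd^0.44·e^(0.046·RH+f) = 0.9006 μm/a
  Sd branch = 0.0175·Sd^0.57·e^(0.008·RH+0.085·T) = 8.384 μm/a
  sum: 0.9006 + 8.384 → r_corr = 9.284 μm/a
Convert to mass loss: 9.284 μm/a × 7.14 g/cm³ = 66.29 g·m⁻²·a⁻¹

r_corr = 66.3 g·m⁻²·a⁻¹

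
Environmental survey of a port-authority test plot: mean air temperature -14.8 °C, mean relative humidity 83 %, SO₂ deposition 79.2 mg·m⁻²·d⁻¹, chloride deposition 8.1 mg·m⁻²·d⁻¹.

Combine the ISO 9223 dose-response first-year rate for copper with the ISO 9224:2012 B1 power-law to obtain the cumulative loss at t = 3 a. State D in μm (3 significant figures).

copper: T≤10 °C ⇒ hinge +0.126·(-14.8−10) = -3.1248
  Pd branch = 0.0053·Pd^0.26·e^(0.059·RH+f) = 0.09719 μm/a
  Sd branch = 0.01025·Sd^0.27·e^(0.036·RH+0.049·T) = 0.1733 μm/a
  r_corr = 0.09719 + 0.1733 = 0.2705 μm/a
Long-term exponent b (ISO 9224 Table 2, B1) = 0.667
  D(3) = 0.2705 × 3^0.667 = 0.2705 × 2.081 = 0.5628 μm

D(3) = 0.563 μm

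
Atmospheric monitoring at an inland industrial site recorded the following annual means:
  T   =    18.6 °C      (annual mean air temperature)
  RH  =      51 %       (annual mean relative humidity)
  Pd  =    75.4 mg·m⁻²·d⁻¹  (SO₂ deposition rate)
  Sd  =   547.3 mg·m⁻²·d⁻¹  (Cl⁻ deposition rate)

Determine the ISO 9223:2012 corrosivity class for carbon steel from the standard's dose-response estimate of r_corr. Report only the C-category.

C5

carbon steel: f(T) = -0.054·(T−10) [T>10 °C] = -0.4644
  sulphur-dioxide contribution → 29.21 μm/a
  chloride contribution → 57.59 μm/a
  total first-year rate 86.8 μm/a
ISO 9223 Table 2 (carbon steel): 80 < 86.8 ≤ 200 μm/a ⇒ C5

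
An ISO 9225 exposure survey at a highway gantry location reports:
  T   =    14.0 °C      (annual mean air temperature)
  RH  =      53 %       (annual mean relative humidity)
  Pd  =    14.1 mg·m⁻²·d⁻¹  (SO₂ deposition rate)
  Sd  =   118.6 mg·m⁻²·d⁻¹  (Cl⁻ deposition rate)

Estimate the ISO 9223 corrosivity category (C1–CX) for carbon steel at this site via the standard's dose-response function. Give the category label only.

carbon steel: temperature factor f = -0.054·(4.0) = -0.2160
  Pd branch = 1.77·Pd^0.52·e^(0.02·RH+f) = 16.3 μm/a
  Sd branch = 0.102·Sd^0.62·e^(0.033·RH+0.04·T) = 19.83 μm/a
  r_corr = 16.3 + 19.83 = 36.13 μm/a
ISO 9223 Table 2 (carbon steel): 25 < 36.1 ≤ 50 μm/a ⇒ C3

C3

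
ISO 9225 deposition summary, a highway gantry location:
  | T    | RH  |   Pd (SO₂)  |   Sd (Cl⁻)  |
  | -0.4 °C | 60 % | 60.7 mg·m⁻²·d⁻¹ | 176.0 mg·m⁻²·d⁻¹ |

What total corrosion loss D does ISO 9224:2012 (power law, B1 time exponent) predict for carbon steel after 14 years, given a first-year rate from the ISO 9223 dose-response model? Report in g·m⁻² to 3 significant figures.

D(14) = 886 g·m⁻²

carbon steel: temperature factor f = +0.150·(-10.4) = -1.5600
  Pd branch = 1.77·Pd^0.52·e^(0.02·RH+f) = 10.44 μm/a
  Cl⁻ term: 0.102·176.0^0.62·exp(0.033·60+0.04·-0.4) = 17.94
  sum: 10.44 + 17.94 → r_corr = 28.38 μm/a
Power-law: D(14) = r_corr · 14^0.523
  D(14) = 28.38 × 14^0.523 = 28.38 × 3.976 = 112.8 μm
  Mass loss = 112.8 μm × 7.85 g/cm³ = 885.8 g·m⁻²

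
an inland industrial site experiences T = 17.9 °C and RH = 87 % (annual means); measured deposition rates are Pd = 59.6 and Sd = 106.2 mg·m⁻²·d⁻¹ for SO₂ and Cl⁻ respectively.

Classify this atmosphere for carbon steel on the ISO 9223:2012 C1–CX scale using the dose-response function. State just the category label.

carbon steel: T>10 °C ⇒ hinge -0.054·(17.9−10) = -0.4266
  Pd branch = 1.77·Pd^0.52·e^(0.02·RH+f) = 55.14 μm/a
  Cl⁻ term: 0.102·106.2^0.62·exp(0.033·87+0.04·17.9) = 66.47
  sum: 55.14 + 66.47 → r_corr = 121.6 μm/a
ISO 9223 Table 2 (carbon steel): 80 < 122 ≤ 200 μm/a ⇒ C5

C5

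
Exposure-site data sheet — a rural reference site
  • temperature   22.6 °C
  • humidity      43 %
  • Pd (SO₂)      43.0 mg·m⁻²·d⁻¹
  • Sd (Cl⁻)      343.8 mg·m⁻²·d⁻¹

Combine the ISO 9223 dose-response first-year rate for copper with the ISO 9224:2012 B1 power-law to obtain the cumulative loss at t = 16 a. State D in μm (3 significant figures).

D(16) = 4.90 μm

copper: T>10 °C ⇒ hinge -0.080·(22.6−10) = -1.0080
  SO₂ term: 0.0053·43.0^0.26·exp(0.059·43-1.0080) = 0.06502
  Cl⁻ term: 0.01025·343.8^0.27·exp(0.036·43+0.049·22.6) = 0.7059
  r_corr = 0.06502 + 0.7059 = 0.7709 μm/a
ISO 9224: D(t) = r_corr · t^b with b = 0.667 (copper, B1)
  D(16) = 0.7709 × 16^0.667 = 0.7709 × 6.355 = 4.9 μm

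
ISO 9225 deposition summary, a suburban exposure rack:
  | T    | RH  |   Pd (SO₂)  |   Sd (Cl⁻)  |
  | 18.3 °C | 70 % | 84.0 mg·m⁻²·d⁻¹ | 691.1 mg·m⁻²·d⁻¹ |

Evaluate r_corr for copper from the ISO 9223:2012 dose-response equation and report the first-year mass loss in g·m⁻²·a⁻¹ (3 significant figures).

copper: T>10 °C ⇒ hinge -0.080·(18.3−10) = -0.6640
  Pd branch = 0.0053·Pd^0.26·e^(0.059·RH+f) = 0.5369 μm/a
  Cl⁻ term: 0.01025·691.1^0.27·exp(0.036·70+0.049·18.3) = 1.825
  sum: 0.5369 + 1.825 → r_corr = 2.362 μm/a
Convert to mass loss: 2.362 μm/a × 8.96 g/cm³ = 21.16 g·m⁻²·a⁻¹

r_corr = 21.2 g·m⁻²·a⁻¹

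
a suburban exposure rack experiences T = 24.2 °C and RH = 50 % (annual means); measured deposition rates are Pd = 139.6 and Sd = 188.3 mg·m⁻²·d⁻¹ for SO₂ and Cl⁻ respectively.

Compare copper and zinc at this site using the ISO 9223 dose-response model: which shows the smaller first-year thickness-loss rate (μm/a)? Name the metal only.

copper: T>10 °C ⇒ hinge -0.080·(24.2−10) = -1.1360
  Pd branch = 0.0053·Pd^0.26·e^(0.059·RH+f) = 0.1174 μm/a
  Cl⁻ term: 0.01025·188.3^0.27·exp(0.036·50+0.049·24.2) = 0.8349
  r_corr = 0.1174 + 0.8349 = 0.9524 μm/a
zinc: T>10 °C ⇒ hinge -0.071·(24.2−10) = -1.0082
  SO₂ term: 0.0129·139.6^0.44·exp(0.046·50-1.0082) = 0.4124
  Sd branch = 0.0175·Sd^0.57·e^(0.008·RH+0.085·T) = 4.044 μm/a
  sum: 0.4124 + 4.044 → r_corr = 4.456 μm/a
Ordering by μm/a: zinc (4.46) > copper (0.952)

copper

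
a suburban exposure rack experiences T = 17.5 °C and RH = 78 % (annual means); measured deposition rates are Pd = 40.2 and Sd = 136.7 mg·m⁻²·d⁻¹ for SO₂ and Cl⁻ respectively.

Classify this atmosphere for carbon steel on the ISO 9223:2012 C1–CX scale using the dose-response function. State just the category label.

C5

carbon steel: T>10 °C ⇒ hinge -0.054·(17.5−10) = -0.4050
  SO₂ term: 1.77·40.2^0.52·exp(0.02·78-0.4050) = 38.35
  Cl⁻ term: 0.102·136.7^0.62·exp(0.033·78+0.04·17.5) = 56.84
  r_corr = 38.35 + 56.84 = 95.19 μm/a
ISO 9223 Table 2 (carbon steel): 80 < 95.2 ≤ 200 μm/a ⇒ C5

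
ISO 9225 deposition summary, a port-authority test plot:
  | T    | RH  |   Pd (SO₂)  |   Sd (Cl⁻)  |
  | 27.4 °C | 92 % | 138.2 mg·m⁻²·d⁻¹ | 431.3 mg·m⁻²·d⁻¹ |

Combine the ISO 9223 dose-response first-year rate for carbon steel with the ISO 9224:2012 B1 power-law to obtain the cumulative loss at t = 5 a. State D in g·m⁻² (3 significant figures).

D(5) = 6.01e+03 g·m⁻²

carbon steel: f(T) = -0.054·(T−10) [T>10 °C] = -0.9396
  SO₂ term: 1.77·138.2^0.52·exp(0.02·92-0.9396) = 56.5
  Cl⁻ term: 0.102·431.3^0.62·exp(0.033·92+0.04·27.4) = 273.3
  r_corr = 56.5 + 273.3 = 329.8 μm/a
Power-law: D(5) = r_corr · 5^0.523
  D(5) = 329.8 × 5^0.523 = 329.8 × 2.32 = 765.3 μm
  Mass loss = 765.3 μm × 7.85 g/cm³ = 6008 g·m⁻²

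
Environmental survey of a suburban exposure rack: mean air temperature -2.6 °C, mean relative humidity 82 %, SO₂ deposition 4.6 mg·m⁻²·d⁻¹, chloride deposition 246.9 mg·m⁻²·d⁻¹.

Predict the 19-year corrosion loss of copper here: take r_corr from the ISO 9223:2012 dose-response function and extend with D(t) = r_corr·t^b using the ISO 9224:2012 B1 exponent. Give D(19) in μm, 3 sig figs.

copper: T≤10 °C ⇒ hinge +0.126·(-2.6−10) = -1.5876
  Pd branch = 0.0053·Pd^0.26·e^(0.059·RH+f) = 0.2033 μm/a
  Cl⁻ term: 0.01025·246.9^0.27·exp(0.036·82+0.049·-2.6) = 0.7646
  r_corr = 0.2033 + 0.7646 = 0.9679 μm/a
Long-term exponent b (ISO 9224 Table 2, B1) = 0.667
  D(19) = 0.9679 × 19^0.667 = 0.9679 × 7.127 = 6.899 μm

D(19) = 6.90 μm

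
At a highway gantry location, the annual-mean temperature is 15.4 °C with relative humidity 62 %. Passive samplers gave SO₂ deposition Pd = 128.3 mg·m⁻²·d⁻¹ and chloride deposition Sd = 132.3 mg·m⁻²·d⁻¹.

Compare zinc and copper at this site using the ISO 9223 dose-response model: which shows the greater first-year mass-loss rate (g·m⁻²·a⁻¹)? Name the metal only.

zinc

zinc: T>10 °C ⇒ hinge -0.071·(15.4−10) = -0.3834
  SO₂ term: 0.0129·128.3^0.44·exp(0.046·62-0.3834) = 1.289
  Cl⁻ term: 0.0175·132.3^0.57·exp(0.008·62+0.085·15.4) = 1.723
  sum: 1.289 + 1.723 → r_corr = 3.012 μm/a
  mass loss = 3.012 μm/a × 7.14 g/cm³ = 21.51 g·m⁻²·a⁻¹
copper: f(T) = -0.080·(T−10) [T>10 °C] = -0.4320
  Pd branch = 0.0053·Pd^0.26·e^(0.059·RH+f) = 0.4715 μm/a
  Cl⁻ term: 0.01025·132.3^0.27·exp(0.036·62+0.049·15.4) = 0.7596
  r_corr = 0.4715 + 0.7596 = 1.231 μm/a
  mass loss = 1.231 μm/a × 8.96 g/cm³ = 11.03 g·m⁻²·a⁻¹
Ordering by g·m⁻²·a⁻¹: zinc (21.5) > copper (11)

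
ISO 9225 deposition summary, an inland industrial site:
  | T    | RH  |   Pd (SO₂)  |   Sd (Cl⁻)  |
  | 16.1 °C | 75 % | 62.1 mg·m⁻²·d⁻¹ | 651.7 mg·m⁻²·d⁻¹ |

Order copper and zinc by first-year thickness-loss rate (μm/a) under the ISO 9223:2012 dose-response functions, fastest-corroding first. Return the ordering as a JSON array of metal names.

["zinc", "copper"]

copper: f(T) = -0.080·(T−10) [T>10 °C] = -0.4880
  Pd branch = 0.0053·Pd^0.26·e^(0.059·RH+f) = 0.7949 μm/a
  Sd branch = 0.01025·Sd^0.27·e^(0.036·RH+0.049·T) = 1.931 μm/a
  sum: 0.7949 + 1.931 → r_corr = 2.726 μm/a
zinc: T>10 °C ⇒ hinge -0.071·(16.1−10) = -0.4331
  SO₂ term: 0.0129·62.1^0.44·exp(0.046·75-0.4331) = 1.621
  Cl⁻ term: 0.0175·651.7^0.57·exp(0.008·75+0.085·16.1) = 5.034
  r_corr = 1.621 + 5.034 = 6.655 μm/a
Ordering by μm/a: zinc (6.66) > copper (2.73)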